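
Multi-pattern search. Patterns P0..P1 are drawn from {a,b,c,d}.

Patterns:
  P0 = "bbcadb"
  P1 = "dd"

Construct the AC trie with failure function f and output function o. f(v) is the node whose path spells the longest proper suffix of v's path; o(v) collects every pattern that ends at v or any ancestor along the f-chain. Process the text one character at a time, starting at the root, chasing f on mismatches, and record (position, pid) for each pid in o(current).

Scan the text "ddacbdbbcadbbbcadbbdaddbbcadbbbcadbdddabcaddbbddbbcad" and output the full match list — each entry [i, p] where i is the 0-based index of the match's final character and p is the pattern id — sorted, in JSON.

Construct AC machine:
Trie (insert patterns):
  0='ε' goto b→1 d→7
  1='b' goto b→2
  2='bb' goto c→3
  3='bbc' goto a→4
  4='bbca' goto d→5
  5='bbcad' goto b→6
  6='bbcadb' goto ·  [P0 ends]
  7='d' goto d→8
  8='dd' goto ·  [P1 ends]

Failure links (BFS by depth):
  n1('b'): parent n0 fail=0; on 'b' 0 → fail=0;  out ∅∪∅=∅
  n7('d'): parent n0 fail=0; on 'd' 0 → fail=0;  out ∅∪∅=∅
  n2('bb'): parent n1 fail=0; on 'b' 0 → fail=1;  out ∅∪∅=∅
  n8('dd'): parent n7 fail=0; on 'd' 0 → fail=7;  out {1}∪∅={1}
  n3('bbc'): parent n2 fail=1; on 'c' 1→0 → fail=0;  out ∅∪∅=∅
  n4('bbca'): parent n3 fail=0; on 'a' 0 → fail=0;  out ∅∪∅=∅
  n5('bbcad'): parent n4 fail=0; on 'd' 0 → fail=7;  out ∅∪∅=∅
  n6('bbcadb'): parent n5 fail=7; on 'b' 7→0 → fail=1;  out {0}∪∅={0}

Scan:
i=0 'd': node 0→7
i=1 'd': node 7→8  emit P1@[0:1]
i=2 'a': node 8→0 (fail-walked)
i=3 'c': node 0→0
i=4 'b': node 0→1
i=5 'd': node 1→7 (fail-walked)
i=6 'b': node 7→1 (fail-walked)
i=7 'b': node 1→2
i=8 'c': node 2→3
i=9 'a': node 3→4
i=10 'd': node 4→5
i=11 'b': node 5→6  emit P0@[6:11]
i=12 'b': node 6→2 (fail-walked)
i=13 'b': node 2→2 (fail-walked)
i=14 'c': node 2→3
i=15 'a': node 3→4
i=16 'd': node 4→5
i=17 'b': node 5→6  emit P0@[12:17]
i=18 'b': node 6→2 (fail-walked)
i=19 'd': node 2→7 (fail-walked)
i=20 'a': node 7→0 (fail-walked)
i=21 'd': node 0→7
i=22 'd': node 7→8  emit P1@[21:22]
i=23 'b': node 8→1 (fail-walked)
i=24 'b': node 1→2
i=25 'c': node 2→3
i=26 'a': node 3→4
i=27 'd': node 4→5
i=28 'b': node 5→6  emit P0@[23:28]
i=29 'b': node 6→2 (fail-walked)
i=30 'b': node 2→2 (fail-walked)
i=31 'c': node 2→3
i=32 'a': node 3→4
i=33 'd': node 4→5
i=34 'b': node 5→6  emit P0@[29:34]
i=35 'd': node 6→7 (fail-walked)
i=36 'd': node 7→8  emit P1@[35:36]
i=37 'd': node 8→8 (fail-walked)  emit P1@[36:37]
i=38 'a': node 8→0 (fail-walked)
i=39 'b': node 0→1
i=40 'c': node 1→0 (fail-walked)
i=41 'a': node 0→0
i=42 'd': node 0→7
i=43 'd': node 7→8  emit P1@[42:43]
i=44 'b': node 8→1 (fail-walked)
i=45 'b': node 1→2
i=46 'd': node 2→7 (fail-walked)
i=47 'd': node 7→8  emit P1@[46:47]
i=48 'b': node 8→1 (fail-walked)
i=49 'b': node 1→2
i=50 'c': node 2→3
i=51 'a': node 3→4
i=52 'd': node 4→5

Matches: [[1,1],[11,0],[17,0],[22,1],[28,0],[34,0],[36,1],[37,1],[43,1],[47,1]]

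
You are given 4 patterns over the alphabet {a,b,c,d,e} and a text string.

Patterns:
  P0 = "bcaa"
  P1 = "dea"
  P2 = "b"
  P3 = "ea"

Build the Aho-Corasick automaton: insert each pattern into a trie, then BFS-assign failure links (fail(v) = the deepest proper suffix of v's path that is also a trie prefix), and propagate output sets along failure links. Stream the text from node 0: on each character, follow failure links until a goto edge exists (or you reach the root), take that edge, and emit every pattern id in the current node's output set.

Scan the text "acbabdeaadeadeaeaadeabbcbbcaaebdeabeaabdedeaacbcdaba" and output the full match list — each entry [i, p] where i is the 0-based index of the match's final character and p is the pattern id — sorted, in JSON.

Construct AC machine:
Trie (insert patterns):
  0='ε' goto b→1 d→5 e→8
  1='b' goto c→2  ←P2
  2='bc' goto a→3
  3='bca' goto a→4
  4='bcaa' goto ·  ←P0
  5='d' goto e→6
  6='de' goto a→7
  7='dea' goto ·  ←P1
  8='e' goto a→9
  9='ea' goto ·  ←P3

Failure links (BFS by depth):
  n1('b'): parent n0 fail=0; on 'b' 0 → fail=0;  out {2}∪∅={2}
  n5('d'): parent n0 fail=0; on 'd' 0 → fail=0;  out ∅∪∅=∅
  n8('e'): parent n0 fail=0; on 'e' 0 → fail=0;  out ∅∪∅=∅
  n2('bc'): parent n1 fail=0; on 'c' 0 → fail=0;  out ∅∪∅=∅
  n6('de'): parent n5 fail=0; on 'e' 0 → fail=8;  out ∅∪∅=∅
  n9('ea'): parent n8 fail=0; on 'a' 0 → fail=0;  out {3}∪∅={3}
  n3('bca'): parent n2 fail=0; on 'a' 0 → fail=0;  out ∅∪∅=∅
  n7('dea'): parent n6 fail=8; on 'a' 8 → fail=9;  out {1}∪{3}={1,3}
  n4('bcaa'): parent n3 fail=0; on 'a' 0 → fail=0;  out {0}∪∅={0}

Scan:
i=0 'a': node 0→0
i=1 'c': node 0→0
i=2 'b': node 0→1  → match P2@[2:2]
i=3 'a': node 1→0 ·f
i=4 'b': node 0→1  → match P2@[4:4]
i=5 'd': node 1→5 ·f
i=6 'e': node 5→6
i=7 'a': node 6→7  → match P1@[5:7],P3@[6:7]
i=8 'a': node 7→0 ·f
i=9 'd': node 0→5
i=10 'e': node 5→6
i=11 'a': node 6→7  → match P1@[9:11],P3@[10:11]
i=12 'd': node 7→5 ·f
i=13 'e': node 5→6
i=14 'a': node 6→7  → match P1@[12:14],P3@[13:14]
i=15 'e': node 7→8 ·f
i=16 'a': node 8→9  → match P3@[15:16]
i=17 'a': node 9→0 ·f
i=18 'd': node 0→5
i=19 'e': node 5→6
i=20 'a': node 6→7  → match P1@[18:20],P3@[19:20]
i=21 'b': node 7→1 ·f  → match P2@[21:21]
i=22 'b': node 1→1 ·f  → match P2@[22:22]
i=23 'c': node 1→2
i=24 'b': node 2→1 ·f  → match P2@[24:24]
i=25 'b': node 1→1 ·f  → match P2@[25:25]
i=26 'c': node 1→2
i=27 'a': node 2→3
i=28 'a': node 3→4  → match P0@[25:28]
i=29 'e': node 4→8 ·f
i=30 'b': node 8→1 ·f  → match P2@[30:30]
i=31 'd': node 1→5 ·f
i=32 'e': node 5→6
i=33 'a': node 6→7  → match P1@[31:33],P3@[32:33]
i=34 'b': node 7→1 ·f  → match P2@[34:34]
i=35 'e': node 1→8 ·f
i=36 'a': node 8→9  → match P3@[35:36]
i=37 'a': node 9→0 ·f
i=38 'b': node 0→1  → match P2@[38:38]
i=39 'd': node 1→5 ·f
i=40 'e': node 5→6
i=41 'd': node 6→5 ·f
i=42 'e': node 5→6
i=43 'a': node 6→7  → match P1@[41:43],P3@[42:43]
i=44 'a': node 7→0 ·f
i=45 'c': node 0→0
i=46 'b': node 0→1  → match P2@[46:46]
i=47 'c': node 1→2
i=48 'd': node 2→5 ·f
i=49 'a': node 5→0 ·f
i=50 'b': node 0→1  → match P2@[50:50]
i=51 'a': node 1→0 ·f

All matches (sorted): [[2,2],[4,2],[7,1],[7,3],[11,1],[11,3],[14,1],[14,3],[16,3],[20,1],[20,3],[21,2],[22,2],[24,2],[25,2],[28,0],[30,2],[33,1],[33,3],[34,2],[36,3],[38,2],[43,1],[43,3],[46,2],[50,2]]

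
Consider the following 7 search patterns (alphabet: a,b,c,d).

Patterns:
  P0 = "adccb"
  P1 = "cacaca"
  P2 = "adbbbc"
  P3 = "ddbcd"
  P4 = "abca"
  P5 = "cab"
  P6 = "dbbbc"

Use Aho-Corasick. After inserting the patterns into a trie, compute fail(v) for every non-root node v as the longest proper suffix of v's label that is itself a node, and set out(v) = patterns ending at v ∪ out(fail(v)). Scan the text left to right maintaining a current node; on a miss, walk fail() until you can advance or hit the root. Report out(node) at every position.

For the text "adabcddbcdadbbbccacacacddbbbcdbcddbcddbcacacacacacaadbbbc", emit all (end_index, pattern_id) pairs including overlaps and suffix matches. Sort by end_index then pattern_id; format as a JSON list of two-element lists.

Construct AC machine:
Trie nodes:
  n0 'ε': a→1 c→6 d→16
  n1 'a': b→21 d→2
  n2 'ad': b→12 c→3
  n3 'adc': c→4
  n4 'adcc': b→5
  n5 'adccb': ·  ←P0
  n6 'c': a→7
  n7 'ca': b→24 c→8
  n8 'cac': a→9
  n9 'caca': c→10
  n10 'cacac': a→11
  n11 'cacaca': ·  ←P1
  n12 'adb': b→13
  n13 'adbb': b→14
  n14 'adbbb': c→15
  n15 'adbbbc': ·  ←P2
  n16 'd': b→25 d→17
  n17 'dd': b→18
  n18 'ddb': c→19
  n19 'ddbc': d→20
  n20 'ddbcd': ·  ←P3
  n21 'ab': c→22
  n22 'abc': a→23
  n23 'abca': ·  ←P4
  n24 'cab': ·  ←P5
  n25 'db': b→26
  n26 'dbb': b→27
  n27 'dbbb': c→28
  n28 'dbbbc': ·  ←P6

BFS fail/out derivation:
  n1('a'): parent n0 fail=0; on 'a' 0 → fail=0;  out ∅∪∅=∅
  n6('c'): parent n0 fail=0; on 'c' 0 → fail=0;  out ∅∪∅=∅
  n16('d'): parent n0 fail=0; on 'd' 0 → fail=0;  out ∅∪∅=∅
  n2('ad'): parent n1 fail=0; on 'd' 0 → fail=16;  out ∅∪∅=∅
  n7('ca'): parent n6 fail=0; on 'a' 0 → fail=1;  out ∅∪∅=∅
  n17('dd'): parent n16 fail=0; on 'd' 0 → fail=16;  out ∅∪∅=∅
  n21('ab'): parent n1 fail=0; on 'b' 0 → fail=0;  out ∅∪∅=∅
  n25('db'): parent n16 fail=0; on 'b' 0 → fail=0;  out ∅∪∅=∅
  n3('adc'): parent n2 fail=16; on 'c' 16→0 → fail=6;  out ∅∪∅=∅
  n8('cac'): parent n7 fail=1; on 'c' 1→0 → fail=6;  out ∅∪∅=∅
  n12('adb'): parent n2 fail=16; on 'b' 16 → fail=25;  out ∅∪∅=∅
  n18('ddb'): parent n17 fail=16; on 'b' 16 → fail=25;  out ∅∪∅=∅
  n22('abc'): parent n21 fail=0; on 'c' 0 → fail=6;  out ∅∪∅=∅
  n24('cab'): parent n7 fail=1; on 'b' 1 → fail=21;  out {5}∪∅={5}
  n26('dbb'): parent n25 fail=0; on 'b' 0 → fail=0;  out ∅∪∅=∅
  n4('adcc'): parent n3 fail=6; on 'c' 6→0 → fail=6;  out ∅∪∅=∅
  n9('caca'): parent n8 fail=6; on 'a' 6 → fail=7;  out ∅∪∅=∅
  n13('adbb'): parent n12 fail=25; on 'b' 25 → fail=26;  out ∅∪∅=∅
  n19('ddbc'): parent n18 fail=25; on 'c' 25→0 → fail=6;  out ∅∪∅=∅
  n23('abca'): parent n22 fail=6; on 'a' 6 → fail=7;  out {4}∪∅={4}
  n27('dbbb'): parent n26 fail=0; on 'b' 0 → fail=0;  out ∅∪∅=∅
  n5('adccb'): parent n4 fail=6; on 'b' 6→0 → fail=0;  out {0}∪∅={0}
  n10('cacac'): parent n9 fail=7; on 'c' 7 → fail=8;  out ∅∪∅=∅
  n14('adbbb'): parent n13 fail=26; on 'b' 26 → fail=27;  out ∅∪∅=∅
  n20('ddbcd'): parent n19 fail=6; on 'd' 6→0 → fail=16;  out {3}∪∅={3}
  n28('dbbbc'): parent n27 fail=0; on 'c' 0 → fail=6;  out {6}∪∅={6}
  n11('cacaca'): parent n10 fail=8; on 'a' 8 → fail=9;  out {1}∪∅={1}
  n15('adbbbc'): parent n14 fail=27; on 'c' 27 → fail=28;  out {2}∪{6}={2,6}

Run:
[0] read 'a'  n0⇒n1
[1] read 'd'  n1⇒n2
[2] read 'a'  n2⇒n1 (fail-walked)
[3] read 'b'  n1⇒n21
[4] read 'c'  n21⇒n22
[5] read 'd'  n22⇒n16 (fail-walked)
[6] read 'd'  n16⇒n17
[7] read 'b'  n17⇒n18
[8] read 'c'  n18⇒n19
[9] read 'd'  n19⇒n20  emit P3@[5:9]
[10] read 'a'  n20⇒n1 (fail-walked)
[11] read 'd'  n1⇒n2
[12] read 'b'  n2⇒n12
[13] read 'b'  n12⇒n13
[14] read 'b'  n13⇒n14
[15] read 'c'  n14⇒n15  emit P2@[10:15],P6@[11:15]
[16] read 'c'  n15⇒n6 (fail-walked)
[17] read 'a'  n6⇒n7
[18] read 'c'  n7⇒n8
[19] read 'a'  n8⇒n9
[20] read 'c'  n9⇒n10
[21] read 'a'  n10⇒n11  emit P1@[16:21]
[22] read 'c'  n11⇒n10 (fail-walked)
[23] read 'd'  n10⇒n16 (fail-walked)
[24] read 'd'  n16⇒n17
[25] read 'b'  n17⇒n18
[26] read 'b'  n18⇒n26 (fail-walked)
[27] read 'b'  n26⇒n27
[28] read 'c'  n27⇒n28  emit P6@[24:28]
[29] read 'd'  n28⇒n16 (fail-walked)
[30] read 'b'  n16⇒n25
[31] read 'c'  n25⇒n6 (fail-walked)
[32] read 'd'  n6⇒n16 (fail-walked)
[33] read 'd'  n16⇒n17
[34] read 'b'  n17⇒n18
[35] read 'c'  n18⇒n19
[36] read 'd'  n19⇒n20  emit P3@[32:36]
[37] read 'd'  n20⇒n17 (fail-walked)
[38] read 'b'  n17⇒n18
[39] read 'c'  n18⇒n19
[40] read 'a'  n19⇒n7 (fail-walked)
[41] read 'c'  n7⇒n8
[42] read 'a'  n8⇒n9
[43] read 'c'  n9⇒n10
[44] read 'a'  n10⇒n11  emit P1@[39:44]
[45] read 'c'  n11⇒n10 (fail-walked)
[46] read 'a'  n10⇒n11  emit P1@[41:46]
[47] read 'c'  n11⇒n10 (fail-walked)
[48] read 'a'  n10⇒n11  emit P1@[43:48]
[49] read 'c'  n11⇒n10 (fail-walked)
[50] read 'a'  n10⇒n11  emit P1@[45:50]
[51] read 'a'  n11⇒n1 (fail-walked)
[52] read 'd'  n1⇒n2
[53] read 'b'  n2⇒n12
[54] read 'b'  n12⇒n13
[55] read 'b'  n13⇒n14
[56] read 'c'  n14⇒n15  emit P2@[51:56],P6@[52:56]

Result: [[9,3],[15,2],[15,6],[21,1],[28,6],[36,3],[44,1],[46,1],[48,1],[50,1],[56,2],[56,6]]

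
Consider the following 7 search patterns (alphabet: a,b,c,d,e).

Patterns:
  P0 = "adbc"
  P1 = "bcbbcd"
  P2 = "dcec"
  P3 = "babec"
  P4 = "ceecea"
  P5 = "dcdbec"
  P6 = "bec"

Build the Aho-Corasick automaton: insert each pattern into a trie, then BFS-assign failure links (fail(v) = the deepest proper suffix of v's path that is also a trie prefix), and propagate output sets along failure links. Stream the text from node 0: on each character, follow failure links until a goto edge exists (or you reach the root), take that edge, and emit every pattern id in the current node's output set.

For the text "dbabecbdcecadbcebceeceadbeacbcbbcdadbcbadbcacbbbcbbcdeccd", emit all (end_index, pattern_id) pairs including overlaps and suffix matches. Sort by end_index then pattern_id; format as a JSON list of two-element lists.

Build:
Trie (insert patterns):
  n0 'ε': a→1 b→5 c→19 d→11
  n1 'a': d→2
  n2 'ad': b→3
  n3 'adb': c→4
  n4 'adbc': ·  [P0 ends]
  n5 'b': a→15 c→6 e→29
  n6 'bc': b→7
  n7 'bcb': b→8
  n8 'bcbb': c→9
  n9 'bcbbc': d→10
  n10 'bcbbcd': ·  [P1 ends]
  n11 'd': c→12
  n12 'dc': d→25 e→13
  n13 'dce': c→14
  n14 'dcec': ·  [P2 ends]
  n15 'ba': b→16
  n16 'bab': e→17
  n17 'babe': c→18
  n18 'babec': ·  [P3 ends]
  n19 'c': e→20
  n20 'ce': e→21
  n21 'cee': c→22
  n22 'ceec': e→23
  n23 'ceece': a→24
  n24 'ceecea': ·  [P4 ends]
  n25 'dcd': b→26
  n26 'dcdb': e→27
  n27 'dcdbe': c→28
  n28 'dcdbec': ·  [P5 ends]
  n29 'be': c→30
  n30 'bec': ·  [P6 ends]

BFS fail/out derivation:
  fail(1) 'a': from fail(0)=0 chase 'a': 0 ⇒ 0;  out=∅∪out(0)=∅
  fail(5) 'b': from fail(0)=0 chase 'b': 0 ⇒ 0;  out=∅∪out(0)=∅
  fail(11) 'd': from fail(0)=0 chase 'd': 0 ⇒ 0;  out=∅∪out(0)=∅
  fail(19) 'c': from fail(0)=0 chase 'c': 0 ⇒ 0;  out=∅∪out(0)=∅
  fail(2) 'ad': from fail(1)=0 chase 'd': 0 ⇒ 11;  out=∅∪out(11)=∅
  fail(6) 'bc': from fail(5)=0 chase 'c': 0 ⇒ 19;  out=∅∪out(19)=∅
  fail(12) 'dc': from fail(11)=0 chase 'c': 0 ⇒ 19;  out=∅∪out(19)=∅
  fail(15) 'ba': from fail(5)=0 chase 'a': 0 ⇒ 1;  out=∅∪out(1)=∅
  fail(20) 'ce': from fail(19)=0 chase 'e': 0 ⇒ 0;  out=∅∪out(0)=∅
  fail(29) 'be': from fail(5)=0 chase 'e': 0 ⇒ 0;  out=∅∪out(0)=∅
  fail(3) 'adb': from fail(2)=11 chase 'b': 11→0 ⇒ 5;  out=∅∪out(5)=∅
  fail(7) 'bcb': from fail(6)=19 chase 'b': 19→0 ⇒ 5;  out=∅∪out(5)=∅
  fail(13) 'dce': from fail(12)=19 chase 'e': 19 ⇒ 20;  out=∅∪out(20)=∅
  fail(16) 'bab': from fail(15)=1 chase 'b': 1→0 ⇒ 5;  out=∅∪out(5)=∅
  fail(21) 'cee': from fail(20)=0 chase 'e': 0 ⇒ 0;  out=∅∪out(0)=∅
  fail(25) 'dcd': from fail(12)=19 chase 'd': 19→0 ⇒ 11;  out=∅∪out(11)=∅
  fail(30) 'bec': from fail(29)=0 chase 'c': 0 ⇒ 19;  out={6}∪out(19)={6}
  fail(4) 'adbc': from fail(3)=5 chase 'c': 5 ⇒ 6;  out={0}∪out(6)={0}
  fail(8) 'bcbb': from fail(7)=5 chase 'b': 5→0 ⇒ 5;  out=∅∪out(5)=∅
  fail(14) 'dcec': from fail(13)=20 chase 'c': 20→0 ⇒ 19;  out={2}∪out(19)={2}
  fail(17) 'babe': from fail(16)=5 chase 'e': 5 ⇒ 29;  out=∅∪out(29)=∅
  fail(22) 'ceec': from fail(21)=0 chase 'c': 0 ⇒ 19;  out=∅∪out(19)=∅
  fail(26) 'dcdb': from fail(25)=11 chase 'b': 11→0 ⇒ 5;  out=∅∪out(5)=∅
  fail(9) 'bcbbc': from fail(8)=5 chase 'c': 5 ⇒ 6;  out=∅∪out(6)=∅
  fail(18) 'babec': from fail(17)=29 chase 'c': 29 ⇒ 30;  out={3}∪out(30)={3,6}
  fail(23) 'ceece': from fail(22)=19 chase 'e': 19 ⇒ 20;  out=∅∪out(20)=∅
  fail(27) 'dcdbe': from fail(26)=5 chase 'e': 5 ⇒ 29;  out=∅∪out(29)=∅
  fail(10) 'bcbbcd': from fail(9)=6 chase 'd': 6→19→0 ⇒ 11;  out={1}∪out(11)={1}
  fail(24) 'ceecea': from fail(23)=20 chase 'a': 20→0 ⇒ 1;  out={4}∪out(1)={4}
  fail(28) 'dcdbec': from fail(27)=29 chase 'c': 29 ⇒ 30;  out={5}∪out(30)={5,6}

Scan:
[0] read 'd'  n0⇒n11
[1] read 'b'  n11⇒n5 (via fail)
[2] read 'a'  n5⇒n15
[3] read 'b'  n15⇒n16
[4] read 'e'  n16⇒n17
[5] read 'c'  n17⇒n18  emit P3@[1:5],P6@[3:5]
[6] read 'b'  n18⇒n5 (via fail)
[7] read 'd'  n5⇒n11 (via fail)
[8] read 'c'  n11⇒n12
[9] read 'e'  n12⇒n13
[10] read 'c'  n13⇒n14  emit P2@[7:10]
[11] read 'a'  n14⇒n1 (via fail)
[12] read 'd'  n1⇒n2
[13] read 'b'  n2⇒n3
[14] read 'c'  n3⇒n4  emit P0@[11:14]
[15] read 'e'  n4⇒n20 (via fail)
[16] read 'b'  n20⇒n5 (via fail)
[17] read 'c'  n5⇒n6
[18] read 'e'  n6⇒n20 (via fail)
[19] read 'e'  n20⇒n21
[20] read 'c'  n21⇒n22
[21] read 'e'  n22⇒n23
[22] read 'a'  n23⇒n24  emit P4@[17:22]
[23] read 'd'  n24⇒n2 (via fail)
[24] read 'b'  n2⇒n3
[25] read 'e'  n3⇒n29 (via fail)
[26] read 'a'  n29⇒n1 (via fail)
[27] read 'c'  n1⇒n19 (via fail)
[28] read 'b'  n19⇒n5 (via fail)
[29] read 'c'  n5⇒n6
[30] read 'b'  n6⇒n7
[31] read 'b'  n7⇒n8
[32] read 'c'  n8⇒n9
[33] read 'd'  n9⇒n10  emit P1@[28:33]
[34] read 'a'  n10⇒n1 (via fail)
[35] read 'd'  n1⇒n2
[36] read 'b'  n2⇒n3
[37] read 'c'  n3⇒n4  emit P0@[34:37]
[38] read 'b'  n4⇒n7 (via fail)
[39] read 'a'  n7⇒n15 (via fail)
[40] read 'd'  n15⇒n2 (via fail)
[41] read 'b'  n2⇒n3
[42] read 'c'  n3⇒n4  emit P0@[39:42]
[43] read 'a'  n4⇒n1 (via fail)
[44] read 'c'  n1⇒n19 (via fail)
[45] read 'b'  n19⇒n5 (via fail)
[46] read 'b'  n5⇒n5 (via fail)
[47] read 'b'  n5⇒n5 (via fail)
[48] read 'c'  n5⇒n6
[49] read 'b'  n6⇒n7
[50] read 'b'  n7⇒n8
[51] read 'c'  n8⇒n9
[52] read 'd'  n9⇒n10  emit P1@[47:52]
[53] read 'e'  n10⇒n0 (via fail)
[54] read 'c'  n0⇒n19
[55] read 'c'  n19⇒n19 (via fail)
[56] read 'd'  n19⇒n11 (via fail)

Matches: [[5,3],[5,6],[10,2],[14,0],[22,4],[33,1],[37,0],[42,0],[52,1]]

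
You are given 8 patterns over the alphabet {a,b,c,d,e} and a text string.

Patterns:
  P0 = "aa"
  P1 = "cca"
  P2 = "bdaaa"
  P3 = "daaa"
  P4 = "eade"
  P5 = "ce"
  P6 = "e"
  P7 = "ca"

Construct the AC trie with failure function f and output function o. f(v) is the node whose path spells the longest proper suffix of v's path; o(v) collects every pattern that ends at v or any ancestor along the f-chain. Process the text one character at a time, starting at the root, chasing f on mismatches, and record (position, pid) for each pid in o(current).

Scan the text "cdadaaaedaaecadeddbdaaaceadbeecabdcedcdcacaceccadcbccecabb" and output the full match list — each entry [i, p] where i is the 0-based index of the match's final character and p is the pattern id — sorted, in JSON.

Build automaton:
Trie nodes:
  n0 'ε': a→1 b→6 c→3 d→11 e→15
  n1 'a': a→2
  n2 'aa': ·  ←P0
  n3 'c': a→20 c→4 e→19
  n4 'cc': a→5
  n5 'cca': ·  ←P1
  n6 'b': d→7
  n7 'bd': a→8
  n8 'bda': a→9
  n9 'bdaa': a→10
  n10 'bdaaa': ·  ←P2
  n11 'd': a→12
  n12 'da': a→13
  n13 'daa': a→14
  n14 'daaa': ·  ←P3
  n15 'e': a→16  ←P6
  n16 'ea': d→17
  n17 'ead': e→18
  n18 'eade': ·  ←P4
  n19 'ce': ·  ←P5
  n20 'ca': ·  ←P7

BFS fail/out derivation:
  fail(1) 'a': from fail(0)=0 chase 'a': 0 ⇒ 0;  out=∅∪out(0)=∅
  fail(3) 'c': from fail(0)=0 chase 'c': 0 ⇒ 0;  out=∅∪out(0)=∅
  fail(6) 'b': from fail(0)=0 chase 'b': 0 ⇒ 0;  out=∅∪out(0)=∅
  fail(11) 'd': from fail(0)=0 chase 'd': 0 ⇒ 0;  out=∅∪out(0)=∅
  fail(15) 'e': from fail(0)=0 chase 'e': 0 ⇒ 0;  out={6}∪out(0)={6}
  fail(2) 'aa': from fail(1)=0 chase 'a': 0 ⇒ 1;  out={0}∪out(1)={0}
  fail(4) 'cc': from fail(3)=0 chase 'c': 0 ⇒ 3;  out=∅∪out(3)=∅
  fail(7) 'bd': from fail(6)=0 chase 'd': 0 ⇒ 11;  out=∅∪out(11)=∅
  fail(12) 'da': from fail(11)=0 chase 'a': 0 ⇒ 1;  out=∅∪out(1)=∅
  fail(16) 'ea': from fail(15)=0 chase 'a': 0 ⇒ 1;  out=∅∪out(1)=∅
  fail(19) 'ce': from fail(3)=0 chase 'e': 0 ⇒ 15;  out={5}∪out(15)={5,6}
  fail(20) 'ca': from fail(3)=0 chase 'a': 0 ⇒ 1;  out={7}∪out(1)={7}
  fail(5) 'cca': from fail(4)=3 chase 'a': 3 ⇒ 20;  out={1}∪out(20)={1,7}
  fail(8) 'bda': from fail(7)=11 chase 'a': 11 ⇒ 12;  out=∅∪out(12)=∅
  fail(13) 'daa': from fail(12)=1 chase 'a': 1 ⇒ 2;  out=∅∪out(2)={0}
  fail(17) 'ead': from fail(16)=1 chase 'd': 1→0 ⇒ 11;  out=∅∪out(11)=∅
  fail(9) 'bdaa': from fail(8)=12 chase 'a': 12 ⇒ 13;  out=∅∪out(13)={0}
  fail(14) 'daaa': from fail(13)=2 chase 'a': 2→1 ⇒ 2;  out={3}∪out(2)={0,3}
  fail(18) 'eade': from fail(17)=11 chase 'e': 11→0 ⇒ 15;  out={4}∪out(15)={4,6}
  fail(10) 'bdaaa': from fail(9)=13 chase 'a': 13 ⇒ 14;  out={2}∪out(14)={0,2,3}

Text stream:
pos 0 'c': at 3
pos 1 'd': at 11 (fail-walked)
pos 2 'a': at 12
pos 3 'd': at 11 (fail-walked)
pos 4 'a': at 12
pos 5 'a': at 13  emit P0@[4:5]
pos 6 'a': at 14  emit P0@[5:6],P3@[3:6]
pos 7 'e': at 15 (fail-walked)  emit P6@[7:7]
pos 8 'd': at 11 (fail-walked)
pos 9 'a': at 12
pos 10 'a': at 13  emit P0@[9:10]
pos 11 'e': at 15 (fail-walked)  emit P6@[11:11]
pos 12 'c': at 3 (fail-walked)
pos 13 'a': at 20  emit P7@[12:13]
pos 14 'd': at 11 (fail-walked)
pos 15 'e': at 15 (fail-walked)  emit P6@[15:15]
pos 16 'd': at 11 (fail-walked)
pos 17 'd': at 11 (fail-walked)
pos 18 'b': at 6 (fail-walked)
pos 19 'd': at 7
pos 20 'a': at 8
pos 21 'a': at 9  emit P0@[20:21]
pos 22 'a': at 10  emit P0@[21:22],P2@[18:22],P3@[19:22]
pos 23 'c': at 3 (fail-walked)
pos 24 'e': at 19  emit P5@[23:24],P6@[24:24]
pos 25 'a': at 16 (fail-walked)
pos 26 'd': at 17
pos 27 'b': at 6 (fail-walked)
pos 28 'e': at 15 (fail-walked)  emit P6@[28:28]
pos 29 'e': at 15 (fail-walked)  emit P6@[29:29]
pos 30 'c': at 3 (fail-walked)
pos 31 'a': at 20  emit P7@[30:31]
pos 32 'b': at 6 (fail-walked)
pos 33 'd': at 7
pos 34 'c': at 3 (fail-walked)
pos 35 'e': at 19  emit P5@[34:35],P6@[35:35]
pos 36 'd': at 11 (fail-walked)
pos 37 'c': at 3 (fail-walked)
pos 38 'd': at 11 (fail-walked)
pos 39 'c': at 3 (fail-walked)
pos 40 'a': at 20  emit P7@[39:40]
pos 41 'c': at 3 (fail-walked)
pos 42 'a': at 20  emit P7@[41:42]
pos 43 'c': at 3 (fail-walked)
pos 44 'e': at 19  emit P5@[43:44],P6@[44:44]
pos 45 'c': at 3 (fail-walked)
pos 46 'c': at 4
pos 47 'a': at 5  emit P1@[45:47],P7@[46:47]
pos 48 'd': at 11 (fail-walked)
pos 49 'c': at 3 (fail-walked)
pos 50 'b': at 6 (fail-walked)
pos 51 'c': at 3 (fail-walked)
pos 52 'c': at 4
pos 53 'e': at 19 (fail-walked)  emit P5@[52:53],P6@[53:53]
pos 54 'c': at 3 (fail-walked)
pos 55 'a': at 20  emit P7@[54:55]
pos 56 'b': at 6 (fail-walked)
pos 57 'b': at 6 (fail-walked)

All matches (sorted): [[5,0],[6,0],[6,3],[7,6],[10,0],[11,6],[13,7],[15,6],[21,0],[22,0],[22,2],[22,3],[24,5],[24,6],[28,6],[29,6],[31,7],[35,5],[35,6],[40,7],[42,7],[44,5],[44,6],[47,1],[47,7],[53,5],[53,6],[55,7]]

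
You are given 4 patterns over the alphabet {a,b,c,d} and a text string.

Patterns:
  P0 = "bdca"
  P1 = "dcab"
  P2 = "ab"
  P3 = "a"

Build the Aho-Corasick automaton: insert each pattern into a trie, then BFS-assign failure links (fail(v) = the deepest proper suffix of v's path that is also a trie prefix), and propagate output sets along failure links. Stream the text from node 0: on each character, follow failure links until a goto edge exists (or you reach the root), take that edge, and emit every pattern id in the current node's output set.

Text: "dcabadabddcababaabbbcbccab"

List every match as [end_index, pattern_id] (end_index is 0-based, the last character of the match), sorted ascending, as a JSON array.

Build automaton:
Trie (insert patterns):
  0='ε' goto a→9 b→1 d→5
  1='b' goto d→2
  2='bd' goto c→3
  3='bdc' goto a→4
  4='bdca' goto ·  [P0 ends]
  5='d' goto c→6
  6='dc' goto a→7
  7='dca' goto b→8
  8='dcab' goto ·  [P1 ends]
  9='a' goto b→10  [P3 ends]
  10='ab' goto ·  [P2 ends]

BFS fail/out derivation:
  fail(1) 'b': from fail(0)=0 chase 'b': 0 ⇒ 0;  out=∅∪out(0)=∅
  fail(5) 'd': from fail(0)=0 chase 'd': 0 ⇒ 0;  out=∅∪out(0)=∅
  fail(9) 'a': from fail(0)=0 chase 'a': 0 ⇒ 0;  out={3}∪out(0)={3}
  fail(2) 'bd': from fail(1)=0 chase 'd': 0 ⇒ 5;  out=∅∪out(5)=∅
  fail(6) 'dc': from fail(5)=0 chase 'c': 0 ⇒ 0;  out=∅∪out(0)=∅
  fail(10) 'ab': from fail(9)=0 chase 'b': 0 ⇒ 1;  out={2}∪out(1)={2}
  fail(3) 'bdc': from fail(2)=5 chase 'c': 5 ⇒ 6;  out=∅∪out(6)=∅
  fail(7) 'dca': from fail(6)=0 chase 'a': 0 ⇒ 9;  out=∅∪out(9)={3}
  fail(4) 'bdca': from fail(3)=6 chase 'a': 6 ⇒ 7;  out={0}∪out(7)={0,3}
  fail(8) 'dcab': from fail(7)=9 chase 'b': 9 ⇒ 10;  out={1}∪out(10)={1,2}

Run:
pos 0 'd': at 5
pos 1 'c': at 6
pos 2 'a': at 7  emit P3@[2:2]
pos 3 'b': at 8  emit P1@[0:3],P2@[2:3]
pos 4 'a': at 9 ·f  emit P3@[4:4]
pos 5 'd': at 5 ·f
pos 6 'a': at 9 ·f  emit P3@[6:6]
pos 7 'b': at 10  emit P2@[6:7]
pos 8 'd': at 2 ·f
pos 9 'd': at 5 ·f
pos 10 'c': at 6
pos 11 'a': at 7  emit P3@[11:11]
pos 12 'b': at 8  emit P1@[9:12],P2@[11:12]
pos 13 'a': at 9 ·f  emit P3@[13:13]
pos 14 'b': at 10  emit P2@[13:14]
pos 15 'a': at 9 ·f  emit P3@[15:15]
pos 16 'a': at 9 ·f  emit P3@[16:16]
pos 17 'b': at 10  emit P2@[16:17]
pos 18 'b': at 1 ·f
pos 19 'b': at 1 ·f
pos 20 'c': at 0 ·f
pos 21 'b': at 1
pos 22 'c': at 0 ·f
pos 23 'c': at 0
pos 24 'a': at 9  emit P3@[24:24]
pos 25 'b': at 10  emit P2@[24:25]

Matches: [[2,3],[3,1],[3,2],[4,3],[6,3],[7,2],[11,3],[12,1],[12,2],[13,3],[14,2],[15,3],[16,3],[17,2],[24,3],[25,2]]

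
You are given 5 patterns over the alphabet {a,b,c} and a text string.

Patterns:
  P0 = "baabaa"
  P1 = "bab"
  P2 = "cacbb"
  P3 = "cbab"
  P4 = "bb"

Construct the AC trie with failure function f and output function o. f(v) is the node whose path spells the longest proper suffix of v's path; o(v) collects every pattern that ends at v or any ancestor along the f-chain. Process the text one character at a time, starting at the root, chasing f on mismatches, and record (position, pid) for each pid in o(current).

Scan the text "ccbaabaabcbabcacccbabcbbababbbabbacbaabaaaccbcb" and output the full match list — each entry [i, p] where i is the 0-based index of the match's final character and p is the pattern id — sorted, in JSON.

Construct AC machine:
Trie (insert patterns):
  n0 'ε': b→1 c→8
  n1 'b': a→2 b→16
  n2 'ba': a→3 b→7
  n3 'baa': b→4
  n4 'baab': a→5
  n5 'baaba': a→6
  n6 'baabaa': ·  [P0 ends]
  n7 'bab': ·  [P1 ends]
  n8 'c': a→9 b→13
  n9 'ca': c→10
  n10 'cac': b→11
  n11 'cacb': b→12
  n12 'cacbb': ·  [P2 ends]
  n13 'cb': a→14
  n14 'cba': b→15
  n15 'cbab': ·  [P3 ends]
  n16 'bb': ·  [P4 ends]

BFS fail/out derivation:
  n1('b'): parent n0 fail=0; on 'b' 0 → fail=0;  out ∅∪∅=∅
  n8('c'): parent n0 fail=0; on 'c' 0 → fail=0;  out ∅∪∅=∅
  n2('ba'): parent n1 fail=0; on 'a' 0 → fail=0;  out ∅∪∅=∅
  n9('ca'): parent n8 fail=0; on 'a' 0 → fail=0;  out ∅∪∅=∅
  n13('cb'): parent n8 fail=0; on 'b' 0 → fail=1;  out ∅∪∅=∅
  n16('bb'): parent n1 fail=0; on 'b' 0 → fail=1;  out {4}∪∅={4}
  n3('baa'): parent n2 fail=0; on 'a' 0 → fail=0;  out ∅∪∅=∅
  n7('bab'): parent n2 fail=0; on 'b' 0 → fail=1;  out {1}∪∅={1}
  n10('cac'): parent n9 fail=0; on 'c' 0 → fail=8;  out ∅∪∅=∅
  n14('cba'): parent n13 fail=1; on 'a' 1 → fail=2;  out ∅∪∅=∅
  n4('baab'): parent n3 fail=0; on 'b' 0 → fail=1;  out ∅∪∅=∅
  n11('cacb'): parent n10 fail=8; on 'b' 8 → fail=13;  out ∅∪∅=∅
  n15('cbab'): parent n14 fail=2; on 'b' 2 → fail=7;  out {3}∪{1}={1,3}
  n5('baaba'): parent n4 fail=1; on 'a' 1 → fail=2;  out ∅∪∅=∅
  n12('cacbb'): parent n11 fail=13; on 'b' 13→1 → fail=16;  out {2}∪{4}={2,4}
  n6('baabaa'): parent n5 fail=2; on 'a' 2 → fail=3;  out {0}∪∅={0}

Scan:
pos 0 'c': at 8
pos 1 'c': at 8 ·f
pos 2 'b': at 13
pos 3 'a': at 14
pos 4 'a': at 3 ·f
pos 5 'b': at 4
pos 6 'a': at 5
pos 7 'a': at 6  → match P0@[2:7]
pos 8 'b': at 4 ·f
pos 9 'c': at 8 ·f
pos 10 'b': at 13
pos 11 'a': at 14
pos 12 'b': at 15  → match P1@[10:12],P3@[9:12]
pos 13 'c': at 8 ·f
pos 14 'a': at 9
pos 15 'c': at 10
pos 16 'c': at 8 ·f
pos 17 'c': at 8 ·f
pos 18 'b': at 13
pos 19 'a': at 14
pos 20 'b': at 15  → match P1@[18:20],P3@[17:20]
pos 21 'c': at 8 ·f
pos 22 'b': at 13
pos 23 'b': at 16 ·f  → match P4@[22:23]
pos 24 'a': at 2 ·f
pos 25 'b': at 7  → match P1@[23:25]
pos 26 'a': at 2 ·f
pos 27 'b': at 7  → match P1@[25:27]
pos 28 'b': at 16 ·f  → match P4@[27:28]
pos 29 'b': at 16 ·f  → match P4@[28:29]
pos 30 'a': at 2 ·f
pos 31 'b': at 7  → match P1@[29:31]
pos 32 'b': at 16 ·f  → match P4@[31:32]
pos 33 'a': at 2 ·f
pos 34 'c': at 8 ·f
pos 35 'b': at 13
pos 36 'a': at 14
pos 37 'a': at 3 ·f
pos 38 'b': at 4
pos 39 'a': at 5
pos 40 'a': at 6  → match P0@[35:40]
pos 41 'a': at 0 ·f
pos 42 'c': at 8
pos 43 'c': at 8 ·f
pos 44 'b': at 13
pos 45 'c': at 8 ·f
pos 46 'b': at 13

Matches: [[7,0],[12,1],[12,3],[20,1],[20,3],[23,4],[25,1],[27,1],[28,4],[29,4],[31,1],[32,4],[40,0]]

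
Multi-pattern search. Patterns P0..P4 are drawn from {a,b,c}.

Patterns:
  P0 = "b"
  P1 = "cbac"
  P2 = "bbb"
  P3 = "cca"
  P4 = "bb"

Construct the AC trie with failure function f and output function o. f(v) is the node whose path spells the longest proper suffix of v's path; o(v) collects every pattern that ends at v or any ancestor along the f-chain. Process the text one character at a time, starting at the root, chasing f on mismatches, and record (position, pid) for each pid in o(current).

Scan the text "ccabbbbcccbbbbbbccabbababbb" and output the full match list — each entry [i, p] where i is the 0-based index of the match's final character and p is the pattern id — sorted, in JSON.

Build:
Trie nodes:
  0='ε' goto b→1 c→2
  1='b' goto b→6  [P0 ends]
  2='c' goto b→3 c→8
  3='cb' goto a→4
  4='cba' goto c→5
  5='cbac' goto ·  [P1 ends]
  6='bb' goto b→7  [P4 ends]
  7='bbb' goto ·  [P2 ends]
  8='cc' goto a→9
  9='cca' goto ·  [P3 ends]

Failure links (BFS by depth):
  fail(1) 'b': from fail(0)=0 chase 'b': 0 ⇒ 0;  out={0}∪out(0)={0}
  fail(2) 'c': from fail(0)=0 chase 'c': 0 ⇒ 0;  out=∅∪out(0)=∅
  fail(3) 'cb': from fail(2)=0 chase 'b': 0 ⇒ 1;  out=∅∪out(1)={0}
  fail(6) 'bb': from fail(1)=0 chase 'b': 0 ⇒ 1;  out={4}∪out(1)={0,4}
  fail(8) 'cc': from fail(2)=0 chase 'c': 0 ⇒ 2;  out=∅∪out(2)=∅
  fail(4) 'cba': from fail(3)=1 chase 'a': 1→0 ⇒ 0;  out=∅∪out(0)=∅
  fail(7) 'bbb': from fail(6)=1 chase 'b': 1 ⇒ 6;  out={2}∪out(6)={0,2,4}
  fail(9) 'cca': from fail(8)=2 chase 'a': 2→0 ⇒ 0;  out={3}∪out(0)={3}
  fail(5) 'cbac': from fail(4)=0 chase 'c': 0 ⇒ 2;  out={1}∪out(2)={1}

Text stream:
i=0 'c': node 0→2
i=1 'c': node 2→8
i=2 'a': node 8→9  ** P3@[0:2]
i=3 'b': node 9→1 ·f  ** P0@[3:3]
i=4 'b': node 1→6  ** P0@[4:4],P4@[3:4]
i=5 'b': node 6→7  ** P0@[5:5],P2@[3:5],P4@[4:5]
i=6 'b': node 7→7 ·f  ** P0@[6:6],P2@[4:6],P4@[5:6]
i=7 'c': node 7→2 ·f
i=8 'c': node 2→8
i=9 'c': node 8→8 ·f
i=10 'b': node 8→3 ·f  ** P0@[10:10]
i=11 'b': node 3→6 ·f  ** P0@[11:11],P4@[10:11]
i=12 'b': node 6→7  ** P0@[12:12],P2@[10:12],P4@[11:12]
i=13 'b': node 7→7 ·f  ** P0@[13:13],P2@[11:13],P4@[12:13]
i=14 'b': node 7→7 ·f  ** P0@[14:14],P2@[12:14],P4@[13:14]
i=15 'b': node 7→7 ·f  ** P0@[15:15],P2@[13:15],P4@[14:15]
i=16 'c': node 7→2 ·f
i=17 'c': node 2→8
i=18 'a': node 8→9  ** P3@[16:18]
i=19 'b': node 9→1 ·f  ** P0@[19:19]
i=20 'b': node 1→6  ** P0@[20:20],P4@[19:20]
i=21 'a': node 6→0 ·f
i=22 'b': node 0→1  ** P0@[22:22]
i=23 'a': node 1→0 ·f
i=24 'b': node 0→1  ** P0@[24:24]
i=25 'b': node 1→6  ** P0@[25:25],P4@[24:25]
i=26 'b': node 6→7  ** P0@[26:26],P2@[24:26],P4@[25:26]

Result: [[2,3],[3,0],[4,0],[4,4],[5,0],[5,2],[5,4],[6,0],[6,2],[6,4],[10,0],[11,0],[11,4],[12,0],[12,2],[12,4],[13,0],[13,2],[13,4],[14,0],[14,2],[14,4],[15,0],[15,2],[15,4],[18,3],[19,0],[20,0],[20,4],[22,0],[24,0],[25,0],[25,4],[26,0],[26,2],[26,4]]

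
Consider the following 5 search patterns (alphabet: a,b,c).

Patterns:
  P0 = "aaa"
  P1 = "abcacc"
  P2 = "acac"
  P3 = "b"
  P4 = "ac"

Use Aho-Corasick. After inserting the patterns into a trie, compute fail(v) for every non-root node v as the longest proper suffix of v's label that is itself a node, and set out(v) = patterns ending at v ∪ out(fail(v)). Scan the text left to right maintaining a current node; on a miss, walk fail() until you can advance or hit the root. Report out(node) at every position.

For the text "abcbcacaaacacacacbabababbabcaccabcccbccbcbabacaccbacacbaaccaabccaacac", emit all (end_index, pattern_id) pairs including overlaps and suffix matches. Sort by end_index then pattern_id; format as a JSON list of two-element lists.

Build:
Trie nodes:
  0='ε' goto a→1 b→12
  1='a' goto a→2 b→4 c→9
  2='aa' goto a→3
  3='aaa' goto ·  ←P0
  4='ab' goto c→5
  5='abc' goto a→6
  6='abca' goto c→7
  7='abcac' goto c→8
  8='abcacc' goto ·  ←P1
  9='ac' goto a→10  ←P4
  10='aca' goto c→11
  11='acac' goto ·  ←P2
  12='b' goto ·  ←P3

Failure links (BFS by depth):
  n1('a'): parent n0 fail=0; on 'a' 0 → fail=0;  out ∅∪∅=∅
  n12('b'): parent n0 fail=0; on 'b' 0 → fail=0;  out {3}∪∅={3}
  n2('aa'): parent n1 fail=0; on 'a' 0 → fail=1;  out ∅∪∅=∅
  n4('ab'): parent n1 fail=0; on 'b' 0 → fail=12;  out ∅∪{3}={3}
  n9('ac'): parent n1 fail=0; on 'c' 0 → fail=0;  out {4}∪∅={4}
  n3('aaa'): parent n2 fail=1; on 'a' 1 → fail=2;  out {0}∪∅={0}
  n5('abc'): parent n4 fail=12; on 'c' 12→0 → fail=0;  out ∅∪∅=∅
  n10('aca'): parent n9 fail=0; on 'a' 0 → fail=1;  out ∅∪∅=∅
  n6('abca'): parent n5 fail=0; on 'a' 0 → fail=1;  out ∅∪∅=∅
  n11('acac'): parent n10 fail=1; on 'c' 1 → fail=9;  out {2}∪{4}={2,4}
  n7('abcac'): parent n6 fail=1; on 'c' 1 → fail=9;  out ∅∪{4}={4}
  n8('abcacc'): parent n7 fail=9; on 'c' 9→0 → fail=0;  out {1}∪∅={1}

Text stream:
i=0 'a': node 0→1
i=1 'b': node 1→4  → match P3@[1:1]
i=2 'c': node 4→5
i=3 'b': node 5→12 ·f  → match P3@[3:3]
i=4 'c': node 12→0 ·f
i=5 'a': node 0→1
i=6 'c': node 1→9  → match P4@[5:6]
i=7 'a': node 9→10
i=8 'a': node 10→2 ·f
i=9 'a': node 2→3  → match P0@[7:9]
i=10 'c': node 3→9 ·f  → match P4@[9:10]
i=11 'a': node 9→10
i=12 'c': node 10→11  → match P2@[9:12],P4@[11:12]
i=13 'a': node 11→10 ·f
i=14 'c': node 10→11  → match P2@[11:14],P4@[13:14]
i=15 'a': node 11→10 ·f
i=16 'c': node 10→11  → match P2@[13:16],P4@[15:16]
i=17 'b': node 11→12 ·f  → match P3@[17:17]
i=18 'a': node 12→1 ·f
i=19 'b': node 1→4  → match P3@[19:19]
i=20 'a': node 4→1 ·f
i=21 'b': node 1→4  → match P3@[21:21]
i=22 'a': node 4→1 ·f
i=23 'b': node 1→4  → match P3@[23:23]
i=24 'b': node 4→12 ·f  → match P3@[24:24]
i=25 'a': node 12→1 ·f
i=26 'b': node 1→4  → match P3@[26:26]
i=27 'c': node 4→5
i=28 'a': node 5→6
i=29 'c': node 6→7  → match P4@[28:29]
i=30 'c': node 7→8  → match P1@[25:30]
i=31 'a': node 8→1 ·f
i=32 'b': node 1→4  → match P3@[32:32]
i=33 'c': node 4→5
i=34 'c': node 5→0 ·f
i=35 'c': node 0→0
i=36 'b': node 0→12  → match P3@[36:36]
i=37 'c': node 12→0 ·f
i=38 'c': node 0→0
i=39 'b': node 0→12  → match P3@[39:39]
i=40 'c': node 12→0 ·f
i=41 'b': node 0→12  → match P3@[41:41]
i=42 'a': node 12→1 ·f
i=43 'b': node 1→4  → match P3@[43:43]
i=44 'a': node 4→1 ·f
i=45 'c': node 1→9  → match P4@[44:45]
i=46 'a': node 9→10
i=47 'c': node 10→11  → match P2@[44:47],P4@[46:47]
i=48 'c': node 11→0 ·f
i=49 'b': node 0→12  → match P3@[49:49]
i=50 'a': node 12→1 ·f
i=51 'c': node 1→9  → match P4@[50:51]
i=52 'a': node 9→10
i=53 'c': node 10→11  → match P2@[50:53],P4@[52:53]
i=54 'b': node 11→12 ·f  → match P3@[54:54]
i=55 'a': node 12→1 ·f
i=56 'a': node 1→2
i=57 'c': node 2→9 ·f  → match P4@[56:57]
i=58 'c': node 9→0 ·f
i=59 'a': node 0→1
i=60 'a': node 1→2
i=61 'b': node 2→4 ·f  → match P3@[61:61]
i=62 'c': node 4→5
i=63 'c': node 5→0 ·f
i=64 'a': node 0→1
i=65 'a': node 1→2
i=66 'c': node 2→9 ·f  → match P4@[65:66]
i=67 'a': node 9→10
i=68 'c': node 10→11  → match P2@[65:68],P4@[67:68]

Result: [[1,3],[3,3],[6,4],[9,0],[10,4],[12,2],[12,4],[14,2],[14,4],[16,2],[16,4],[17,3],[19,3],[21,3],[23,3],[24,3],[26,3],[29,4],[30,1],[32,3],[36,3],[39,3],[41,3],[43,3],[45,4],[47,2],[47,4],[49,3],[51,4],[53,2],[53,4],[54,3],[57,4],[61,3],[66,4],[68,2],[68,4]]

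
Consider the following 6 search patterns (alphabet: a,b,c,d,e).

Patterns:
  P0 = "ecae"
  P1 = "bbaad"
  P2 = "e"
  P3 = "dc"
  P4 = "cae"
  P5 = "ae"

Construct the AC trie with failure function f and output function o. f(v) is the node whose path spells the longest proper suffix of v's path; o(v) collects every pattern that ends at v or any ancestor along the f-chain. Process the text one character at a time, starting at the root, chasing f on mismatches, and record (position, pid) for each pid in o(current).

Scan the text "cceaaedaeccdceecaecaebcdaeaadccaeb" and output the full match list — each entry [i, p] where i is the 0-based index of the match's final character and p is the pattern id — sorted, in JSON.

Build automaton:
Trie nodes:
  0='ε' goto a→15 b→5 c→12 d→10 e→1
  1='e' goto c→2  ←P2
  2='ec' goto a→3
  3='eca' goto e→4
  4='ecae' goto ·  ←P0
  5='b' goto b→6
  6='bb' goto a→7
  7='bba' goto a→8
  8='bbaa' goto d→9
  9='bbaad' goto ·  ←P1
  10='d' goto c→11
  11='dc' goto ·  ←P3
  12='c' goto a→13
  13='ca' goto e→14
  14='cae' goto ·  ←P4
  15='a' goto e→16
  16='ae' goto ·  ←P5

Failure links (BFS by depth):
  n1('e'): parent n0 fail=0; on 'e' 0 → fail=0;  out {2}∪∅={2}
  n5('b'): parent n0 fail=0; on 'b' 0 → fail=0;  out ∅∪∅=∅
  n10('d'): parent n0 fail=0; on 'd' 0 → fail=0;  out ∅∪∅=∅
  n12('c'): parent n0 fail=0; on 'c' 0 → fail=0;  out ∅∪∅=∅
  n15('a'): parent n0 fail=0; on 'a' 0 → fail=0;  out ∅∪∅=∅
  n2('ec'): parent n1 fail=0; on 'c' 0 → fail=12;  out ∅∪∅=∅
  n6('bb'): parent n5 fail=0; on 'b' 0 → fail=5;  out ∅∪∅=∅
  n11('dc'): parent n10 fail=0; on 'c' 0 → fail=12;  out {3}∪∅={3}
  n13('ca'): parent n12 fail=0; on 'a' 0 → fail=15;  out ∅∪∅=∅
  n16('ae'): parent n15 fail=0; on 'e' 0 → fail=1;  out {5}∪{2}={2,5}
  n3('eca'): parent n2 fail=12; on 'a' 12 → fail=13;  out ∅∪∅=∅
  n7('bba'): parent n6 fail=5; on 'a' 5→0 → fail=15;  out ∅∪∅=∅
  n14('cae'): parent n13 fail=15; on 'e' 15 → fail=16;  out {4}∪{2,5}={2,4,5}
  n4('ecae'): parent n3 fail=13; on 'e' 13 → fail=14;  out {0}∪{2,4,5}={0,2,4,5}
  n8('bbaa'): parent n7 fail=15; on 'a' 15→0 → fail=15;  out ∅∪∅=∅
  n9('bbaad'): parent n8 fail=15; on 'd' 15→0 → fail=10;  out {1}∪∅={1}

Text stream:
[0] read 'c'  n0⇒n12
[1] read 'c'  n12⇒n12 ·f
[2] read 'e'  n12⇒n1 ·f  emit P2@[2:2]
[3] read 'a'  n1⇒n15 ·f
[4] read 'a'  n15⇒n15 ·f
[5] read 'e'  n15⇒n16  emit P2@[5:5],P5@[4:5]
[6] read 'd'  n16⇒n10 ·f
[7] read 'a'  n10⇒n15 ·f
[8] read 'e'  n15⇒n16  emit P2@[8:8],P5@[7:8]
[9] read 'c'  n16⇒n2 ·f
[10] read 'c'  n2⇒n12 ·f
[11] read 'd'  n12⇒n10 ·f
[12] read 'c'  n10⇒n11  emit P3@[11:12]
[13] read 'e'  n11⇒n1 ·f  emit P2@[13:13]
[14] read 'e'  n1⇒n1 ·f  emit P2@[14:14]
[15] read 'c'  n1⇒n2
[16] read 'a'  n2⇒n3
[17] read 'e'  n3⇒n4  emit P0@[14:17],P2@[17:17],P4@[15:17],P5@[16:17]
[18] read 'c'  n4⇒n2 ·f
[19] read 'a'  n2⇒n3
[20] read 'e'  n3⇒n4  emit P0@[17:20],P2@[20:20],P4@[18:20],P5@[19:20]
[21] read 'b'  n4⇒n5 ·f
[22] read 'c'  n5⇒n12 ·f
[23] read 'd'  n12⇒n10 ·f
[24] read 'a'  n10⇒n15 ·f
[25] read 'e'  n15⇒n16  emit P2@[25:25],P5@[24:25]
[26] read 'a'  n16⇒n15 ·f
[27] read 'a'  n15⇒n15 ·f
[28] read 'd'  n15⇒n10 ·f
[29] read 'c'  n10⇒n11  emit P3@[28:29]
[30] read 'c'  n11⇒n12 ·f
[31] read 'a'  n12⇒n13
[32] read 'e'  n13⇒n14  emit P2@[32:32],P4@[30:32],P5@[31:32]
[33] read 'b'  n14⇒n5 ·f

Matches: [[2,2],[5,2],[5,5],[8,2],[8,5],[12,3],[13,2],[14,2],[17,0],[17,2],[17,4],[17,5],[20,0],[20,2],[20,4],[20,5],[25,2],[25,5],[29,3],[32,2],[32,4],[32,5]]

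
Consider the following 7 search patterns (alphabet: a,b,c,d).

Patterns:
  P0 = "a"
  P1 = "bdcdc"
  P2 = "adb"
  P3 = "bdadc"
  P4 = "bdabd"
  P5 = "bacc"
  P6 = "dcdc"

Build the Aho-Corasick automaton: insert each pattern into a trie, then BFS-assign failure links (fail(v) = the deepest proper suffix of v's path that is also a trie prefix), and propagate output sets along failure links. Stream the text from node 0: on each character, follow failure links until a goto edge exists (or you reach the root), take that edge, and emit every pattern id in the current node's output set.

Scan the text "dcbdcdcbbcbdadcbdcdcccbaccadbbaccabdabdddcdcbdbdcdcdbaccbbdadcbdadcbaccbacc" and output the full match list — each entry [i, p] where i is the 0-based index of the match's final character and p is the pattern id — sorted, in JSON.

Build automaton:
Trie nodes:
  0='ε' goto a→1 b→2 d→17
  1='a' goto d→7  ←P0
  2='b' goto a→14 d→3
  3='bd' goto a→9 c→4
  4='bdc' goto d→5
  5='bdcd' goto c→6
  6='bdcdc' goto ·  ←P1
  7='ad' goto b→8
  8='adb' goto ·  ←P2
  9='bda' goto b→12 d→10
  10='bdad' goto c→11
  11='bdadc' goto ·  ←P3
  12='bdab' goto d→13
  13='bdabd' goto ·  ←P4
  14='ba' goto c→15
  15='bac' goto c→16
  16='bacc' goto ·  ←P5
  17='d' goto c→18
  18='dc' goto d→19
  19='dcd' goto c→20
  20='dcdc' goto ·  ←P6

Failure links (BFS by depth):
  n1('a'): parent n0 fail=0; on 'a' 0 → fail=0;  out {0}∪∅={0}
  n2('b'): parent n0 fail=0; on 'b' 0 → fail=0;  out ∅∪∅=∅
  n17('d'): parent n0 fail=0; on 'd' 0 → fail=0;  out ∅∪∅=∅
  n3('bd'): parent n2 fail=0; on 'd' 0 → fail=17;  out ∅∪∅=∅
  n7('ad'): parent n1 fail=0; on 'd' 0 → fail=17;  out ∅∪∅=∅
  n14('ba'): parent n2 fail=0; on 'a' 0 → fail=1;  out ∅∪{0}={0}
  n18('dc'): parent n17 fail=0; on 'c' 0 → fail=0;  out ∅∪∅=∅
  n4('bdc'): parent n3 fail=17; on 'c' 17 → fail=18;  out ∅∪∅=∅
  n8('adb'): parent n7 fail=17; on 'b' 17→0 → fail=2;  out {2}∪∅={2}
  n9('bda'): parent n3 fail=17; on 'a' 17→0 → fail=1;  out ∅∪{0}={0}
  n15('bac'): parent n14 fail=1; on 'c' 1→0 → fail=0;  out ∅∪∅=∅
  n19('dcd'): parent n18 fail=0; on 'd' 0 → fail=17;  out ∅∪∅=∅
  n5('bdcd'): parent n4 fail=18; on 'd' 18 → fail=19;  out ∅∪∅=∅
  n10('bdad'): parent n9 fail=1; on 'd' 1 → fail=7;  out ∅∪∅=∅
  n12('bdab'): parent n9 fail=1; on 'b' 1→0 → fail=2;  out ∅∪∅=∅
  n16('bacc'): parent n15 fail=0; on 'c' 0 → fail=0;  out {5}∪∅={5}
  n20('dcdc'): parent n19 fail=17; on 'c' 17 → fail=18;  out {6}∪∅={6}
  n6('bdcdc'): parent n5 fail=19; on 'c' 19 → fail=20;  out {1}∪{6}={1,6}
  n11('bdadc'): parent n10 fail=7; on 'c' 7→17 → fail=18;  out {3}∪∅={3}
  n13('bdabd'): parent n12 fail=2; on 'd' 2 → fail=3;  out {4}∪∅={4}

Text stream:
i=0 'd': node 0→17
i=1 'c': node 17→18
i=2 'b': node 18→2 (via fail)
i=3 'd': node 2→3
i=4 'c': node 3→4
i=5 'd': node 4→5
i=6 'c': node 5→6  ** P1@[2:6],P6@[3:6]
i=7 'b': node 6→2 (via fail)
i=8 'b': node 2→2 (via fail)
i=9 'c': node 2→0 (via fail)
i=10 'b': node 0→2
i=11 'd': node 2→3
i=12 'a': node 3→9  ** P0@[12:12]
i=13 'd': node 9→10
i=14 'c': node 10→11  ** P3@[10:14]
i=15 'b': node 11→2 (via fail)
i=16 'd': node 2→3
i=17 'c': node 3→4
i=18 'd': node 4→5
i=19 'c': node 5→6  ** P1@[15:19],P6@[16:19]
i=20 'c': node 6→0 (via fail)
i=21 'c': node 0→0
i=22 'b': node 0→2
i=23 'a': node 2→14  ** P0@[23:23]
i=24 'c': node 14→15
i=25 'c': node 15→16  ** P5@[22:25]
i=26 'a': node 16→1 (via fail)  ** P0@[26:26]
i=27 'd': node 1→7
i=28 'b': node 7→8  ** P2@[26:28]
i=29 'b': node 8→2 (via fail)
i=30 'a': node 2→14  ** P0@[30:30]
i=31 'c': node 14→15
i=32 'c': node 15→16  ** P5@[29:32]
i=33 'a': node 16→1 (via fail)  ** P0@[33:33]
i=34 'b': node 1→2 (via fail)
i=35 'd': node 2→3
i=36 'a': node 3→9  ** P0@[36:36]
i=37 'b': node 9→12
i=38 'd': node 12→13  ** P4@[34:38]
i=39 'd': node 13→17 (via fail)
i=40 'd': node 17→17 (via fail)
i=41 'c': node 17→18
i=42 'd': node 18→19
i=43 'c': node 19→20  ** P6@[40:43]
i=44 'b': node 20→2 (via fail)
i=45 'd': node 2→3
i=46 'b': node 3→2 (via fail)
i=47 'd': node 2→3
i=48 'c': node 3→4
i=49 'd': node 4→5
i=50 'c': node 5→6  ** P1@[46:50],P6@[47:50]
i=51 'd': node 6→19 (via fail)
i=52 'b': node 19→2 (via fail)
i=53 'a': node 2→14  ** P0@[53:53]
i=54 'c': node 14→15
i=55 'c': node 15→16  ** P5@[52:55]
i=56 'b': node 16→2 (via fail)
i=57 'b': node 2→2 (via fail)
i=58 'd': node 2→3
i=59 'a': node 3→9  ** P0@[59:59]
i=60 'd': node 9→10
i=61 'c': node 10→11  ** P3@[57:61]
i=62 'b': node 11→2 (via fail)
i=63 'd': node 2→3
i=64 'a': node 3→9  ** P0@[64:64]
i=65 'd': node 9→10
i=66 'c': node 10→11  ** P3@[62:66]
i=67 'b': node 11→2 (via fail)
i=68 'a': node 2→14  ** P0@[68:68]
i=69 'c': node 14→15
i=70 'c': node 15→16  ** P5@[67:70]
i=71 'b': node 16→2 (via fail)
i=72 'a': node 2→14  ** P0@[72:72]
i=73 'c': node 14→15
i=74 'c': node 15→16  ** P5@[71:74]

Matches: [[6,1],[6,6],[12,0],[14,3],[19,1],[19,6],[23,0],[25,5],[26,0],[28,2],[30,0],[32,5],[33,0],[36,0],[38,4],[43,6],[50,1],[50,6],[53,0],[55,5],[59,0],[61,3],[64,0],[66,3],[68,0],[70,5],[72,0],[74,5]]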